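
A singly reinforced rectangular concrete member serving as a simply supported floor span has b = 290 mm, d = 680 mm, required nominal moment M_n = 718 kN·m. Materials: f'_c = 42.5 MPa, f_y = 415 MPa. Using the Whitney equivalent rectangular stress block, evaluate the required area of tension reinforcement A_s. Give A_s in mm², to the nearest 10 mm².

With M_n = 0.85 f'_c a b (d − a/2), solve the quadratic for a:
a = d − √(d² − 2M_n/(0.85 f'_c b)) = 680 − √(680² − 2 × 718×10⁶/(0.85 × 42.5 × 290)) = 109.62 mm.
A_s = 0.85 f'_c a b / f_y = 0.85 × 42.5 × 109.62 × 290 / 415 = 2767.2 mm².

A_s ≈ 2770 mm²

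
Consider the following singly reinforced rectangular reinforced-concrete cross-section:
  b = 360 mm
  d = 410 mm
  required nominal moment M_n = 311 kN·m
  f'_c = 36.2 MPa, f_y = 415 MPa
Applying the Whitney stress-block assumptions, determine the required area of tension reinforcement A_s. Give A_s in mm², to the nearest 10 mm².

With M_n = 0.85 f'_c a b (d − a/2), solve the quadratic for a:
a = d − √(d² − 2M_n/(0.85 f'_c b)) = 410 − √(410² − 2 × 311×10⁶/(0.85 × 36.2 × 360)) = 75.41 mm.
A_s = 0.85 f'_c a b / f_y = 0.85 × 36.2 × 75.41 × 360 / 415 = 2012.8 mm².

A_s ≈ 2010 mm²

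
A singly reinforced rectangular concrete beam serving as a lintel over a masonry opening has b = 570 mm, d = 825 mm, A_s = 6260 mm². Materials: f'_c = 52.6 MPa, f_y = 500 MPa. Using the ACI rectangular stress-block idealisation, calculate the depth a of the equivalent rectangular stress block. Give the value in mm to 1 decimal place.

T = A_s f_y = 6260 × 500 = 3130000 N = 3130 kN.
Setting C = 0.85 f'_c a b equal to T: a = 3130000/(0.85 × 52.6 × 570) = 122.8 mm.

a ≈ 122.8 mm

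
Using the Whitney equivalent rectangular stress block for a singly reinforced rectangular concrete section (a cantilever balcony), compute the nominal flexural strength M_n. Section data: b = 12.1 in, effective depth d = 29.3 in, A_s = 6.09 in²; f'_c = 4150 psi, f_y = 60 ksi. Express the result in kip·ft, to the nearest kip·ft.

T = A_s f_y = 6.09 × 60 = 365.4 kips.
a = T/(0.85 f'_c b) = 365.4/(0.85 × 4.15 × 12.1) = 8.561 in.
M_n = T(d − a/2) = 365.4 × (29.3 − 4.2805) = 9142.1 kip·in = 9142.1/12 = 761.84 kip·ft.

M_n ≈ 762 kip·ft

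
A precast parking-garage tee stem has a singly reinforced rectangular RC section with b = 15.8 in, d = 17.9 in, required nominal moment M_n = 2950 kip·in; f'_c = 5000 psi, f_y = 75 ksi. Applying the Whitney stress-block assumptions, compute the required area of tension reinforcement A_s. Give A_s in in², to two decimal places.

A_s ≈ 2.37 in²

From M_n = 0.85 f'_c a b (d − a/2):
a = d − √(d² − 2M_n/(0.85 f'_c b)) = 17.9 − √(17.9² − 2 × 2950/(0.85 × 5 × 15.8)) = 2.651 in.
A_s = 0.85 f'_c a b / f_y = 0.85 × 5 × 2.651 × 15.8 / 75 = 2.374 in².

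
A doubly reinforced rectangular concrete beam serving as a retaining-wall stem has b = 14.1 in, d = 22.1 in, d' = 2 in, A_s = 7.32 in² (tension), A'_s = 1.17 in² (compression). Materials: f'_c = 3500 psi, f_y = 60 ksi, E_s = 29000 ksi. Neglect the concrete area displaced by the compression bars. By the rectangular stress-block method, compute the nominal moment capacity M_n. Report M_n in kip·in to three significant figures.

Assume both steels yield.
a = (A_s − A'_s) f_y/(0.85 f'_c b) = (7.32 − 1.17) × 60/(0.85 × 3.5 × 14.1) = 8.797 in.
c = a/β₁ = 8.797/0.85 = 10.349 in; ε'_s = 0.003(c − d')/c = 0.0024 ≥ ε_y = 0.0021, so the compression steel yields.
M_n = (A_s − A'_s) f_y (d − a/2) + A'_s f_y (d − d') = 369 × (22.1 − 4.3985) + 70.2 × (22.1 − 2) = 6531.9 + 1411.0 = 7942.9 kip·in.

M_n ≈ 7940 kip·in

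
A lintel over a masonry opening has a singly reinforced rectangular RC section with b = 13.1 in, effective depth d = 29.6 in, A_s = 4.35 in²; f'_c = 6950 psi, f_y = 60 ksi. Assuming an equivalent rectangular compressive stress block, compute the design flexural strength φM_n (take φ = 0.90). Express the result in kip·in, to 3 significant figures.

T = A_s f_y = 4.35 × 60 = 261 kips.
a = T/(0.85 f'_c b) = 261/(0.85 × 6.95 × 13.1) = 3.373 in.
M_n = T(d − a/2) = 261 × (29.6 − 1.6865) = 7285.4 kip·in.
φM_n = 0.90 × 7285.4 = 6556.9 kip·in.

φM_n ≈ 6560 kip·in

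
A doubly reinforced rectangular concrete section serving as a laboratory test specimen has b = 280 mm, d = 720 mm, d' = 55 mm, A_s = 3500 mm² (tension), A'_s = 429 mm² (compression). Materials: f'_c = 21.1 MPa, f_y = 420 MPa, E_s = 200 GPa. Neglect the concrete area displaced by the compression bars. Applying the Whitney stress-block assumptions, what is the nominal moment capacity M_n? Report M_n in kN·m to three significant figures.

Assume both tension and compression steel yield.
Net tension couple steel: A_s − A'_s = 3071 mm².
a = (A_s − A'_s) f_y / (0.85 f'_c b) = 1289820/(0.85 × 21.1 × 280) = 256.84 mm.
c = a/β₁ = 256.84/0.85 = 302.16 mm; ε'_s = 0.003(c − d')/c = 0.0025 ≥ f_y/E_s = 0.0021, so compression steel does yield.
M_n = (A_s − A'_s) f_y (d − a/2) + A'_s f_y (d − d') = [1289820 × (720 − 128.42) + 180180 × (720 − 55)] × 10⁻⁶ = 763.03 + 119.82 = 882.85 kN·m.

M_n ≈ 883 kN·m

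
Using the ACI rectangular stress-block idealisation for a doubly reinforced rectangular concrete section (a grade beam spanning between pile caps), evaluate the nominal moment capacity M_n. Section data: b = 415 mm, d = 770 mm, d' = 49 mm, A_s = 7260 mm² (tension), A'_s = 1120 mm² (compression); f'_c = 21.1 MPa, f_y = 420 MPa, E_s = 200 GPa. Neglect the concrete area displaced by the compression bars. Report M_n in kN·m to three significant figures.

M_n ≈ 1880 kN·m

Assume both tension and compression steel yield.
Net tension couple steel: A_s − A'_s = 6140 mm².
a = (A_s − A'_s) f_y / (0.85 f'_c b) = 2578800/(0.85 × 21.1 × 415) = 346.47 mm.
c = a/β₁ = 346.47/0.85 = 407.61 mm; ε'_s = 0.003(c − d')/c = 0.0026 ≥ f_y/E_s = 0.0021, so compression steel does yield.
M_n = (A_s − A'_s) f_y (d − a/2) + A'_s f_y (d − d') = [2578800 × (770 − 173.235) + 470400 × (770 − 49)] × 10⁻⁶ = 1538.94 + 339.16 = 1878.10 kN·m.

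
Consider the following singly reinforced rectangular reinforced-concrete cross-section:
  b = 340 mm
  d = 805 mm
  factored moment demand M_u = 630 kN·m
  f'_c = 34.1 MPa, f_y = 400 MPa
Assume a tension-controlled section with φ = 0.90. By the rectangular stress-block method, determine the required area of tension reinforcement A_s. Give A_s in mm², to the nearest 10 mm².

M_n = M_u/φ = 630/0.90 = 700 kN·m.
With M_n = 0.85 f'_c a b (d − a/2), solve the quadratic for a:
a = d − √(d² − 2M_n/(0.85 f'_c b)) = 805 − √(805² − 2 × 700×10⁶/(0.85 × 34.1 × 340)) = 93.69 mm.
A_s = 0.85 f'_c a b / f_y = 0.85 × 34.1 × 93.69 × 340 / 400 = 2308.3 mm².

A_s ≈ 2310 mm²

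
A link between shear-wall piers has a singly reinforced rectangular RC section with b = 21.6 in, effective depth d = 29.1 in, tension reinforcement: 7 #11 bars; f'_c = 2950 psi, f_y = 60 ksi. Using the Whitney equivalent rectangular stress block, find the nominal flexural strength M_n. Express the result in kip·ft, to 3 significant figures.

A_s = 7 × 1.56 = 10.92 in².
T = A_s f_y = 10.92 × 60 = 655.2 kips.
a = T/(0.85 f'_c b) = 655.2/(0.85 × 2.95 × 21.6) = 12.097 in.
M_n = T(d − a/2) = 655.2 × (29.1 − 6.0485) = 15103.3 kip·in = 15103.3/12 = 1258.61 kip·ft.

M_n ≈ 1260 kip·ft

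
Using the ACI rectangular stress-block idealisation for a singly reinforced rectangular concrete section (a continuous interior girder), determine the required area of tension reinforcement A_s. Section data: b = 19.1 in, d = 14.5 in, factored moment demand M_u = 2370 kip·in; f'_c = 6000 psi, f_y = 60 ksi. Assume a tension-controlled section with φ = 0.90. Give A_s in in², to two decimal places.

M_n = M_u/φ = 2370/0.90 = 2633.33 kip·in.
From M_n = 0.85 f'_c a b (d − a/2):
a = d − √(d² − 2M_n/(0.85 f'_c b)) = 14.5 − √(14.5² − 2 × 2633.33/(0.85 × 6 × 19.1)) = 2.003 in.
A_s = 0.85 f'_c a b / f_y = 0.85 × 6 × 2.003 × 19.1 / 60 = 3.252 in².

A_s ≈ 3.25 in²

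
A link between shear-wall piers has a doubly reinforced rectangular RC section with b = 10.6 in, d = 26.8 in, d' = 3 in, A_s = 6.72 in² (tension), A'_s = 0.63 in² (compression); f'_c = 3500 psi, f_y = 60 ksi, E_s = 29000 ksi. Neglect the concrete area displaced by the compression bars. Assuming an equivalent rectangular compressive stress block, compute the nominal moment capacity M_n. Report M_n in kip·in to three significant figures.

M_n ≈ 8580 kip·in

Assume both steels yield.
a = (A_s − A'_s) f_y/(0.85 f'_c b) = (6.72 − 0.63) × 60/(0.85 × 3.5 × 10.6) = 11.587 in.
c = a/β₁ = 11.587/0.85 = 13.632 in; ε'_s = 0.003(c − d')/c = 0.0023 ≥ ε_y = 0.0021, so the compression steel yields.
M_n = (A_s − A'_s) f_y (d − a/2) + A'_s f_y (d − d') = 365.4 × (26.8 − 5.7935) + 37.8 × (26.8 − 3) = 7675.8 + 899.6 = 8575.4 kip·in.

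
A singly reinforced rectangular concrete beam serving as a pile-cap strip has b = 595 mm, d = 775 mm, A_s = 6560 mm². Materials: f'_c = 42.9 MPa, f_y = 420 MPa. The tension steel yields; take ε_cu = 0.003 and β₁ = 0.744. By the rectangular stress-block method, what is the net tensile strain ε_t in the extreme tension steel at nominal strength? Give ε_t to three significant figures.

a = A_s f_y/(0.85 f'_c b) = 126.99 mm.
β₁ = 0.744, so c = a/β₁ = 126.99/0.744 = 170.69 mm.
From the linear strain diagram with ε_cu = 0.003: ε_t = 0.003 (d − c)/c = 0.003 × (775 − 170.69)/170.69 = 0.0106.
Since ε_t ≥ 0.005, the section is tension-controlled.

ε_t ≈ 0.0106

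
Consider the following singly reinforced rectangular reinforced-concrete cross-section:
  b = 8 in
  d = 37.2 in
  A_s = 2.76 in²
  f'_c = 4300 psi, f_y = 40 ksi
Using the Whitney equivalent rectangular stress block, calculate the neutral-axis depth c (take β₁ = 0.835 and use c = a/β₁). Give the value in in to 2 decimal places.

T = A_s f_y = 2.76 × 40 = 110.4 kips.
a = T/(0.85 f'_c b) = 110.4/(0.85 × 4.3 × 8) = 3.7756 in.
With β₁ = 0.835, c = a/β₁ = 3.7756/0.835 = 4.52 in.

c ≈ 4.52 in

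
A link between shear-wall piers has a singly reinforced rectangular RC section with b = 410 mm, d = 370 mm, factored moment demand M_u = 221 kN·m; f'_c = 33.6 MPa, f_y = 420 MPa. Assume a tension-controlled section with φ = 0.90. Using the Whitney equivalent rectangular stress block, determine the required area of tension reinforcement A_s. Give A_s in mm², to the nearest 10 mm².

M_n = M_u/φ = 221/0.90 = 245.556 kN·m.
With M_n = 0.85 f'_c a b (d − a/2), solve the quadratic for a:
a = d − √(d² − 2M_n/(0.85 f'_c b)) = 370 − √(370² − 2 × 245.556×10⁶/(0.85 × 33.6 × 410)) = 61.85 mm.
A_s = 0.85 f'_c a b / f_y = 0.85 × 33.6 × 61.85 × 410 / 420 = 1724.4 mm².

A_s ≈ 1720 mm²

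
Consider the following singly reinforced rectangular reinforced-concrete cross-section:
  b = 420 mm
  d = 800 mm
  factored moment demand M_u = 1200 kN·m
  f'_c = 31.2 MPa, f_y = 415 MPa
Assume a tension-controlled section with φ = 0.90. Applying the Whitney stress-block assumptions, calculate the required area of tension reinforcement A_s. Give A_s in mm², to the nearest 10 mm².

A_s ≈ 4480 mm²

M_n = M_u/φ = 1200/0.90 = 1333.33 kN·m.
With M_n = 0.85 f'_c a b (d − a/2), solve the quadratic for a:
a = d − √(d² − 2M_n/(0.85 f'_c b)) = 800 − √(800² − 2 × 1333.33×10⁶/(0.85 × 31.2 × 420)) = 167.08 mm.
A_s = 0.85 f'_c a b / f_y = 0.85 × 31.2 × 167.08 × 420 / 415 = 4484.3 mm².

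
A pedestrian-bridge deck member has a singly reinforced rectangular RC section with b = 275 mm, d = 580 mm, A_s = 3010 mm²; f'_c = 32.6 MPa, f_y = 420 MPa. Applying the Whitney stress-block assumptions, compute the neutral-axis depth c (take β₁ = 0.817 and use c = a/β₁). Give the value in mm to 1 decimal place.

T = A_s f_y = 3010 × 420 = 1264200 N = 1264.2 kN.
Setting C = 0.85 f'_c a b equal to T: a = 1264200/(0.85 × 32.6 × 275) = 165.900 mm.
With β₁ = 0.817, c = a/β₁ = 165.900/0.817 = 203.1 mm.

c ≈ 203.1 mm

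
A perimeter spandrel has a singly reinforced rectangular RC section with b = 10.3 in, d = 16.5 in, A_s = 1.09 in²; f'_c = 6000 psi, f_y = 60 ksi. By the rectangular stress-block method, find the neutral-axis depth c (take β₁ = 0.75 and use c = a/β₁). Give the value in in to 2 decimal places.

c ≈ 1.66 in

T = A_s f_y = 1.09 × 60 = 65.4 kips.
a = T/(0.85 f'_c b) = 65.4/(0.85 × 6 × 10.3) = 1.2450 in.
With β₁ = 0.75, c = a/β₁ = 1.2450/0.75 = 1.66 in.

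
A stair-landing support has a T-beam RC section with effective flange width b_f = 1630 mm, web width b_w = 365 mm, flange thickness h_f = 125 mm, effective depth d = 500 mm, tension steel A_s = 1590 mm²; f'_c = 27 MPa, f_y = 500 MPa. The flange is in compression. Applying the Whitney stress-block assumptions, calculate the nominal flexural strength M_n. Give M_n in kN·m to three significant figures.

Tension: T = A_s f_y = 1590 × 500 = 795000 N.
Try a within the flange: a = T/(0.85 f'_c b_f) = 795000/(0.85 × 27 × 1630) = 21.25 mm.
Since a = 21.25 ≤ h_f = 125 mm, the stress block lies entirely in the flange; analyse as a rectangular beam of width b_f.
M_n = T(d − a/2) = 795000 × (500 − 10.625) = 389.05 × 10⁶ N·mm.
M_n = 389.05 kN·m.

M_n ≈ 389 kN·m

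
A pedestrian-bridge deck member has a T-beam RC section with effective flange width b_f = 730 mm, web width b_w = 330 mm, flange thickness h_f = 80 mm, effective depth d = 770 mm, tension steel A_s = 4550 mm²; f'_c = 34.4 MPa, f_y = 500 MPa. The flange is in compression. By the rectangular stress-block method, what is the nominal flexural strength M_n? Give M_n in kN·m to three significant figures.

M_n ≈ 1620 kN·m

Tension: T = A_s f_y = 4550 × 500 = 2275000 N.
Try a within the flange: a = T/(0.85 f'_c b_f) = 2275000/(0.85 × 34.4 × 730) = 106.58 mm.
a = 106.58 > h_f = 80 mm: the block extends into the web. Split into flange-overhang and web parts.
C_f = 0.85 f'_c (b_f − b_w) h_f = 0.85 × 34.4 × (730 − 330) × 80 = 935680 N.
Remaining web compression depth: a_w = (T − C_f)/(0.85 f'_c b_w) = (2275000 − 935680)/(0.85 × 34.4 × 330) = 138.80 mm.
M_n = C_f(d − h_f/2) + (T − C_f)(d − a_w/2) = 935680 × (770 − 40) + 1339320 × (770 − 69.4) = 683.05 + 938.33 = 1621.38 × 10⁶ N·mm.
M_n = 1621.38 kN·m.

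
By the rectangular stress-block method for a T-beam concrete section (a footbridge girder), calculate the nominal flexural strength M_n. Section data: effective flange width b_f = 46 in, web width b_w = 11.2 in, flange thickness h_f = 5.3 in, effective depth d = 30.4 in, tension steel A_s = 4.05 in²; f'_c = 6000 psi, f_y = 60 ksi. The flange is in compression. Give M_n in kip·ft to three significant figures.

M_n ≈ 605 kip·ft

Tension: T = A_s f_y = 4.05 × 60 = 243 kips.
Try a within the flange: a = T/(0.85 f'_c b_f) = 243/(0.85 × 6 × 46) = 1.036 in.
Since a = 1.036 ≤ h_f = 5.3 in, the stress block lies entirely in the flange; analyse as a rectangular beam of width b_f.
M_n = T(d − a/2) = 243 × (30.4 − 0.518) = 7261.3 kip·in.
M_n = 7261.3/12 = 605.11 kip·ft.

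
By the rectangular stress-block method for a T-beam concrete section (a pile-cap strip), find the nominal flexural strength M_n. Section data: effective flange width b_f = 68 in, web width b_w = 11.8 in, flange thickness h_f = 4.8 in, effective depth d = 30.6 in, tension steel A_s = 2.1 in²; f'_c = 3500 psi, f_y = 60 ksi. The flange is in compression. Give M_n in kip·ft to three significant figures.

Tension: T = A_s f_y = 2.1 × 60 = 126 kips.
Try a within the flange: a = T/(0.85 f'_c b_f) = 126/(0.85 × 3.5 × 68) = 0.623 in.
Since a = 0.623 ≤ h_f = 4.8 in, the stress block lies entirely in the flange; analyse as a rectangular beam of width b_f.
M_n = T(d − a/2) = 126 × (30.6 − 0.3115) = 3816.4 kip·in.
M_n = 3816.4/12 = 318.03 kip·ft.

M_n ≈ 318 kip·ft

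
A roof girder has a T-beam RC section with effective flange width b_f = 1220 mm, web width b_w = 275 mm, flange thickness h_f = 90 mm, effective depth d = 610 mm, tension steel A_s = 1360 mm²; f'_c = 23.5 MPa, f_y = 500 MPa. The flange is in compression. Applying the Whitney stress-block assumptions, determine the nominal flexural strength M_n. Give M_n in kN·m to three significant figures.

Tension: T = A_s f_y = 1360 × 500 = 680000 N.
Try a within the flange: a = T/(0.85 f'_c b_f) = 680000/(0.85 × 23.5 × 1220) = 27.90 mm.
Since a = 27.90 ≤ h_f = 90 mm, the stress block lies entirely in the flange; analyse as a rectangular beam of width b_f.
M_n = T(d − a/2) = 680000 × (610 − 13.95) = 405.31 × 10⁶ N·mm.
M_n = 405.31 kN·m.

M_n ≈ 405 kN·m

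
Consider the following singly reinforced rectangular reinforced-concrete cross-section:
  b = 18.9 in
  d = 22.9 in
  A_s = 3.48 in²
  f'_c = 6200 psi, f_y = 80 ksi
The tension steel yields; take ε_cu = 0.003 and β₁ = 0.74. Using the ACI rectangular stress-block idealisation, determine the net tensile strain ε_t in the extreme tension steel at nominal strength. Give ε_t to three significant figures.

a = A_s f_y/(0.85 f'_c b) = 2.795 in.
β₁ = 0.74, so c = a/β₁ = 2.795/0.74 = 3.777 in.
From the linear strain diagram with ε_cu = 0.003: ε_t = 0.003 (d − c)/c = 0.003 × (22.9 − 3.777)/3.777 = 0.0152.
Since ε_t ≥ 0.005, the section is tension-controlled.

ε_t ≈ 0.0152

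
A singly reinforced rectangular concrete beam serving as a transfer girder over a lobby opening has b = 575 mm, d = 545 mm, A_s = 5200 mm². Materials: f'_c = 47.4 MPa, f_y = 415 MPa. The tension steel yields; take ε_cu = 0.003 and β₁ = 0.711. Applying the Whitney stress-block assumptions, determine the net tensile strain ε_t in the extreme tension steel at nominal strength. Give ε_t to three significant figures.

a = A_s f_y/(0.85 f'_c b) = 93.15 mm.
β₁ = 0.711, so c = a/β₁ = 93.15/0.711 = 131.01 mm.
From the linear strain diagram with ε_cu = 0.003: ε_t = 0.003 (d − c)/c = 0.003 × (545 − 131.01)/131.01 = 0.00948.
Since ε_t ≥ 0.005, the section is tension-controlled.

ε_t ≈ 0.00948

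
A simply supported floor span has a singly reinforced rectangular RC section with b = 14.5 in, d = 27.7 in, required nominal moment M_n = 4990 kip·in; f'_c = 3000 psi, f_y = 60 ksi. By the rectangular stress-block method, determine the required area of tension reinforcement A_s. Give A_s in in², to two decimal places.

From M_n = 0.85 f'_c a b (d − a/2):
a = d − √(d² − 2M_n/(0.85 f'_c b)) = 27.7 − √(27.7² − 2 × 4990/(0.85 × 3 × 14.5)) = 5.398 in.
A_s = 0.85 f'_c a b / f_y = 0.85 × 3 × 5.398 × 14.5 / 60 = 3.327 in².

A_s ≈ 3.33 in²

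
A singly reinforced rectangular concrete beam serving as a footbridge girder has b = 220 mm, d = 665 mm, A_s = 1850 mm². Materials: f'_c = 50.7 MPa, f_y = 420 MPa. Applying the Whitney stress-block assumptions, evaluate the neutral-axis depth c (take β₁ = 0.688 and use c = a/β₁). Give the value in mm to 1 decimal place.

c ≈ 119.1 mm

T = A_s f_y = 1850 × 420 = 777000 N = 777 kN.
Setting C = 0.85 f'_c a b equal to T: a = 777000/(0.85 × 50.7 × 220) = 81.954 mm.
With β₁ = 0.688, c = a/β₁ = 81.954/0.688 = 119.1 mm.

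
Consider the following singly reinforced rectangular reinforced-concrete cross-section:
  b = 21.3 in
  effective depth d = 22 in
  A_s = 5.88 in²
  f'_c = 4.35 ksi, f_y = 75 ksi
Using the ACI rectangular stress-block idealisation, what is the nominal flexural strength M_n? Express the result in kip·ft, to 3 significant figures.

T = A_s f_y = 5.88 × 75 = 441 kips.
a = T/(0.85 f'_c b) = 441/(0.85 × 4.35 × 21.3) = 5.600 in.
M_n = T(d − a/2) = 441 × (22 − 2.8) = 8467.2 kip·in = 8467.2/12 = 705.60 kip·ft.

M_n ≈ 706 kip·ft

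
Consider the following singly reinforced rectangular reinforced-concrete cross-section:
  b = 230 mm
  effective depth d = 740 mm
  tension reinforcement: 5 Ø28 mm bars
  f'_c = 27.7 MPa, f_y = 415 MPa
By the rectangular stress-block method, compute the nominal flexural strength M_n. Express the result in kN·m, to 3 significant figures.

M_n ≈ 795 kN·m

A_s = 5 × 616 = 3080 mm².
T = A_s f_y = 3080 × 415 = 1278200 N = 1278.2 kN.
From C = T: a = T/(0.85 f'_c b) = 1278200/(0.85 × 27.7 × 230) = 236.03 mm.
M_n = T(d − a/2) = 1278.2 kN × (740 − 118.015) mm = 795.02 kN·m.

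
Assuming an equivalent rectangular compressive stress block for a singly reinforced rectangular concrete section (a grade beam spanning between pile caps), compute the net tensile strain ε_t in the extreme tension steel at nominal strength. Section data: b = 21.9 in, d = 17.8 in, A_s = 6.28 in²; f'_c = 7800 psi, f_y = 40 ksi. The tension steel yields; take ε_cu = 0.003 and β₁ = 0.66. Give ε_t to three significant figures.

ε_t ≈ 0.0174

a = A_s f_y/(0.85 f'_c b) = 1.730 in.
β₁ = 0.66, so c = a/β₁ = 1.730/0.66 = 2.621 in.
From the linear strain diagram with ε_cu = 0.003: ε_t = 0.003 (d − c)/c = 0.003 × (17.8 − 2.621)/2.621 = 0.0174.
Since ε_t ≥ 0.005, the section is tension-controlled.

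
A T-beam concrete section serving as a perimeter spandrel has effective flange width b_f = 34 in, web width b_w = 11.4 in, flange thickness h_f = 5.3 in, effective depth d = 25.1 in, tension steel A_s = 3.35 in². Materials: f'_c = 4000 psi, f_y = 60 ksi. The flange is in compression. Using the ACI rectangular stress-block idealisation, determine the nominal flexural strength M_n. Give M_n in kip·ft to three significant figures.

Tension: T = A_s f_y = 3.35 × 60 = 201 kips.
Try a within the flange: a = T/(0.85 f'_c b_f) = 201/(0.85 × 4 × 34) = 1.739 in.
Since a = 1.739 ≤ h_f = 5.3 in, the stress block lies entirely in the flange; analyse as a rectangular beam of width b_f.
M_n = T(d − a/2) = 201 × (25.1 − 0.8695) = 4870.3 kip·in.
M_n = 4870.3/12 = 405.86 kip·ft.

M_n ≈ 406 kip·ft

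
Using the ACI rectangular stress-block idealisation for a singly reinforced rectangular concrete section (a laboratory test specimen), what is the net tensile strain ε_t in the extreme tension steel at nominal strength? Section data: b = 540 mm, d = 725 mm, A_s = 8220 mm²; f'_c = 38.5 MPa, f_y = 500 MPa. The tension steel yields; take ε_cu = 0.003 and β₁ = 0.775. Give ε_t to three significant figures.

ε_t ≈ 0.00425

a = A_s f_y/(0.85 f'_c b) = 232.58 mm.
β₁ = 0.775, so c = a/β₁ = 232.58/0.775 = 300.10 mm.
From the linear strain diagram with ε_cu = 0.003: ε_t = 0.003 (d − c)/c = 0.003 × (725 − 300.10)/300.10 = 0.00425.
ε_t is between 0.004 and 0.005 — transition zone.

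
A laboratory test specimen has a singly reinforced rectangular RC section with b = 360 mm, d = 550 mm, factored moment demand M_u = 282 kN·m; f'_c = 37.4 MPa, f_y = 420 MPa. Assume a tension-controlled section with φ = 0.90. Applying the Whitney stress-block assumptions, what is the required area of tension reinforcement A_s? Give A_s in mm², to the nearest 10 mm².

M_n = M_u/φ = 282/0.90 = 313.333 kN·m.
With M_n = 0.85 f'_c a b (d − a/2), solve the quadratic for a:
a = d − √(d² − 2M_n/(0.85 f'_c b)) = 550 − √(550² − 2 × 313.333×10⁶/(0.85 × 37.4 × 360)) = 52.26 mm.
A_s = 0.85 f'_c a b / f_y = 0.85 × 37.4 × 52.26 × 360 / 420 = 1424.0 mm².

A_s ≈ 1420 mm²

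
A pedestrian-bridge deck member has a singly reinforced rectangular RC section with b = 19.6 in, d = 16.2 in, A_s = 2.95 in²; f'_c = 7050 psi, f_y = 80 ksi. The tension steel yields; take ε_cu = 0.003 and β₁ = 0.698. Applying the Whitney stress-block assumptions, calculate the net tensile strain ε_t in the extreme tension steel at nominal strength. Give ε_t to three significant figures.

ε_t ≈ 0.0139

a = A_s f_y/(0.85 f'_c b) = 2.009 in.
β₁ = 0.698, so c = a/β₁ = 2.009/0.698 = 2.878 in.
From the linear strain diagram with ε_cu = 0.003: ε_t = 0.003 (d − c)/c = 0.003 × (16.2 − 2.878)/2.878 = 0.0139.
Since ε_t ≥ 0.005, the section is tension-controlled.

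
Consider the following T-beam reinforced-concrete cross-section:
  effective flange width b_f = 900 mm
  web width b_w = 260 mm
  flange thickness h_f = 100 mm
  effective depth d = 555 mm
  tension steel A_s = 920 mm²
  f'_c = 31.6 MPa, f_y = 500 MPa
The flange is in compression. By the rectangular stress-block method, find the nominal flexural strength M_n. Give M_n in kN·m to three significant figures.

Tension: T = A_s f_y = 920 × 500 = 460000 N.
Try a within the flange: a = T/(0.85 f'_c b_f) = 460000/(0.85 × 31.6 × 900) = 19.03 mm.
Since a = 19.03 ≤ h_f = 100 mm, the stress block lies entirely in the flange; analyse as a rectangular beam of width b_f.
M_n = T(d − a/2) = 460000 × (555 − 9.515) = 250.92 × 10⁶ N·mm.
M_n = 250.92 kN·m.

M_n ≈ 251 kN·m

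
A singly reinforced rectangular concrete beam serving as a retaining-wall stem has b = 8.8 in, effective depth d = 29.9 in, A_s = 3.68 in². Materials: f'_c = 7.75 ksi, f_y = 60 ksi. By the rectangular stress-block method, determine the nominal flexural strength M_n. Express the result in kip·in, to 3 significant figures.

T = A_s f_y = 3.68 × 60 = 220.8 kips.
a = T/(0.85 f'_c b) = 220.8/(0.85 × 7.75 × 8.8) = 3.809 in.
M_n = T(d − a/2) = 220.8 × (29.9 − 1.9045) = 6181.4 kip·in.

M_n ≈ 6180 kip·in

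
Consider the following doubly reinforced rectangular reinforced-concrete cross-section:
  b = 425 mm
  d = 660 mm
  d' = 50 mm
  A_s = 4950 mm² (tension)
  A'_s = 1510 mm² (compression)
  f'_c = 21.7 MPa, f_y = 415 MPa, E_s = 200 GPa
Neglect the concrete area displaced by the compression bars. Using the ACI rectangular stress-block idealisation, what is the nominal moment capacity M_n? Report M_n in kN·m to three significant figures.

M_n ≈ 1190 kN·m

Assume both tension and compression steel yield.
Net tension couple steel: A_s − A'_s = 3440 mm².
a = (A_s − A'_s) f_y / (0.85 f'_c b) = 1427600/(0.85 × 21.7 × 425) = 182.11 mm.
c = a/β₁ = 182.11/0.85 = 214.25 mm; ε'_s = 0.003(c − d')/c = 0.0023 ≥ f_y/E_s = 0.0021, so compression steel does yield.
M_n = (A_s − A'_s) f_y (d − a/2) + A'_s f_y (d − d') = [1427600 × (660 − 91.055) + 626650 × (660 − 50)] × 10⁻⁶ = 812.23 + 382.26 = 1194.49 kN·m.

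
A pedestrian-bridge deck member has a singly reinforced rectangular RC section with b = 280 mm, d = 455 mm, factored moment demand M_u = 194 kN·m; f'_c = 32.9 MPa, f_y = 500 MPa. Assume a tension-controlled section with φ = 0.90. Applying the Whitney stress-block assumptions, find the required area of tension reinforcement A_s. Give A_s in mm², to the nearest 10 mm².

M_n = M_u/φ = 194/0.90 = 215.556 kN·m.
With M_n = 0.85 f'_c a b (d − a/2), solve the quadratic for a:
a = d − √(d² − 2M_n/(0.85 f'_c b)) = 455 − √(455² − 2 × 215.556×10⁶/(0.85 × 32.9 × 280)) = 65.17 mm.
A_s = 0.85 f'_c a b / f_y = 0.85 × 32.9 × 65.17 × 280 / 500 = 1020.6 mm².

A_s ≈ 1020 mm²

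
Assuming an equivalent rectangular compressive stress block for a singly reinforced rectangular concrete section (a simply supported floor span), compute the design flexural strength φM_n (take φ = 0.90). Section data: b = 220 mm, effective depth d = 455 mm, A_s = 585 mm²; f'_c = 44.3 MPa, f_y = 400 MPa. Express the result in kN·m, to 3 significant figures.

T = A_s f_y = 585 × 400 = 234000 N = 234 kN.
From C = T: a = T/(0.85 f'_c b) = 234000/(0.85 × 44.3 × 220) = 28.25 mm.
M_n = T(d − a/2) = 234 kN × (455 − 14.125) mm = 103.16 kN·m.
φM_n = 0.90 × 103.16 = 92.84 kN·m.

φM_n ≈ 92.8 kN·m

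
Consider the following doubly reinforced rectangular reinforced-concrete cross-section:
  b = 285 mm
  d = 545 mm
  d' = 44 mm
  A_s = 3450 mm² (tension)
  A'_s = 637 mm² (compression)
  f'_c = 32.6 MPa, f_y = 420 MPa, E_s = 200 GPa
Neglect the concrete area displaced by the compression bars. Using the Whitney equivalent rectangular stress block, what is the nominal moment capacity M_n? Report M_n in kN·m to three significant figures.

M_n ≈ 690 kN·m

Assume both tension and compression steel yield.
Net tension couple steel: A_s − A'_s = 2813 mm².
a = (A_s − A'_s) f_y / (0.85 f'_c b) = 1181460/(0.85 × 32.6 × 285) = 149.60 mm.
c = a/β₁ = 149.60/0.817 = 183.11 mm; ε'_s = 0.003(c − d')/c = 0.0023 ≥ f_y/E_s = 0.0021, so compression steel does yield.
M_n = (A_s − A'_s) f_y (d − a/2) + A'_s f_y (d − d') = [1181460 × (545 − 74.8) + 267540 × (545 − 44)] × 10⁻⁶ = 555.52 + 134.04 = 689.56 kN·m.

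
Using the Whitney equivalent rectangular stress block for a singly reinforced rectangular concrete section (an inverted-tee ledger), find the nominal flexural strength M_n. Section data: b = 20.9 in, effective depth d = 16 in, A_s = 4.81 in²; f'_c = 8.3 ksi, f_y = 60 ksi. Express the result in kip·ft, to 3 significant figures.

T = A_s f_y = 4.81 × 60 = 288.6 kips.
a = T/(0.85 f'_c b) = 288.6/(0.85 × 8.3 × 20.9) = 1.957 in.
M_n = T(d − a/2) = 288.6 × (16 − 0.9785) = 4335.2 kip·in = 4335.2/12 = 361.27 kip·ft.

M_n ≈ 361 kip·ft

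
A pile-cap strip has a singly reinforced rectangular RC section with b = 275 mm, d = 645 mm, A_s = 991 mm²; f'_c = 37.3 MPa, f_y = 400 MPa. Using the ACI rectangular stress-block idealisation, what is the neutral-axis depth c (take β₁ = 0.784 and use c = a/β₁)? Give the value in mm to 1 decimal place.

T = A_s f_y = 991 × 400 = 396400 N = 396.4 kN.
Setting C = 0.85 f'_c a b equal to T: a = 396400/(0.85 × 37.3 × 275) = 45.465 mm.
With β₁ = 0.784, c = a/β₁ = 45.465/0.784 = 58.0 mm.

c ≈ 58.0 mm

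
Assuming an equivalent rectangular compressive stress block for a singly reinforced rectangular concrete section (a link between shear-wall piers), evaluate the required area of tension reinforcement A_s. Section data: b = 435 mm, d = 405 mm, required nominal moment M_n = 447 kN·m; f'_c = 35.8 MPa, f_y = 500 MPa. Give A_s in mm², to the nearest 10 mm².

A_s ≈ 2500 mm²

With M_n = 0.85 f'_c a b (d − a/2), solve the quadratic for a:
a = d − √(d² − 2M_n/(0.85 f'_c b)) = 405 − √(405² − 2 × 447×10⁶/(0.85 × 35.8 × 435)) = 94.38 mm.
A_s = 0.85 f'_c a b / f_y = 0.85 × 35.8 × 94.38 × 435 / 500 = 2498.6 mm².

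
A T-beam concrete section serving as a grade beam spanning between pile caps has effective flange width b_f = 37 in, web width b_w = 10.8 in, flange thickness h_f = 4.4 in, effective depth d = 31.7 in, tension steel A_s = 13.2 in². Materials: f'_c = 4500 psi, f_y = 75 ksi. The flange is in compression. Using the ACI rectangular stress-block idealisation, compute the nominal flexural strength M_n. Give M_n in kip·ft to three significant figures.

Tension: T = A_s f_y = 13.2 × 75 = 990 kips.
Try a within the flange: a = T/(0.85 f'_c b_f) = 990/(0.85 × 4.5 × 37) = 6.995 in.
a = 6.995 > h_f = 4.4 in: the block extends into the web. Split into flange-overhang and web parts.
C_f = 0.85 f'_c (b_f − b_w) h_f = 0.85 × 4.5 × (37 − 10.8) × 4.4 = 440.9 kips.
Remaining web compression depth: a_w = (T − C_f)/(0.85 f'_c b_w) = (990 − 440.9)/(0.85 × 4.5 × 10.8) = 13.292 in.
M_n = C_f(d − h_f/2) + (T − C_f)(d − a_w/2) = 440.9 × (31.7 − 2.2) + 549.1 × (31.7 − 6.646) = 13006.6 + 13757.2 = 26763.8 kip·in.
M_n = 26763.8/12 = 2230.32 kip·ft.

M_n ≈ 2230 kip·ft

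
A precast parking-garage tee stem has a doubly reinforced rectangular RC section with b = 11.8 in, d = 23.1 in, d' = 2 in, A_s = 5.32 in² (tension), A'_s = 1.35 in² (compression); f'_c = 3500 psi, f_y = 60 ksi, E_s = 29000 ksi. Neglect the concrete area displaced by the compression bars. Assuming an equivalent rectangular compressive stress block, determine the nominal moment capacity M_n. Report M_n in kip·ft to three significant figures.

M_n ≈ 534 kip·ft

Assume both steels yield.
a = (A_s − A'_s) f_y/(0.85 f'_c b) = (5.32 − 1.35) × 60/(0.85 × 3.5 × 11.8) = 6.785 in.
c = a/β₁ = 6.785/0.85 = 7.982 in; ε'_s = 0.003(c − d')/c = 0.0022 ≥ ε_y = 0.0021, so the compression steel yields.
M_n = (A_s − A'_s) f_y (d − a/2) + A'_s f_y (d − d') = 238.2 × (23.1 − 3.3925) + 81 × (23.1 − 2) = 4694.3 + 1709.1 = 6403.4 kip·in = 6403.4/12 = 533.62 kip·ft.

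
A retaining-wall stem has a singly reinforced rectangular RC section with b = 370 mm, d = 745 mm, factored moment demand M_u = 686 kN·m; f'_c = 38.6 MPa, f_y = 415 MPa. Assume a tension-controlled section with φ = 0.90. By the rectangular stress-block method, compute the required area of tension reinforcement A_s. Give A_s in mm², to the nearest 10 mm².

A_s ≈ 2620 mm²

M_n = M_u/φ = 686/0.90 = 762.222 kN·m.
With M_n = 0.85 f'_c a b (d − a/2), solve the quadratic for a:
a = d − √(d² − 2M_n/(0.85 f'_c b)) = 745 − √(745² − 2 × 762.222×10⁶/(0.85 × 38.6 × 370)) = 89.68 mm.
A_s = 0.85 f'_c a b / f_y = 0.85 × 38.6 × 89.68 × 370 / 415 = 2623.3 mm².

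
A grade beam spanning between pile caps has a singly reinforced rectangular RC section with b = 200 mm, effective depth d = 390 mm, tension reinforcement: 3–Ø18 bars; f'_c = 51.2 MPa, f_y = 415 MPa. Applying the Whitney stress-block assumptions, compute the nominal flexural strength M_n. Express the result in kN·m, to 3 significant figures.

M_n ≈ 118 kN·m

A_s = 3 × 254 = 762 mm².
T = A_s f_y = 762 × 415 = 316230 N = 316.23 kN.
From C = T: a = T/(0.85 f'_c b) = 316230/(0.85 × 51.2 × 200) = 36.33 mm.
M_n = T(d − a/2) = 316.23 kN × (390 − 18.165) mm = 117.59 kN·m.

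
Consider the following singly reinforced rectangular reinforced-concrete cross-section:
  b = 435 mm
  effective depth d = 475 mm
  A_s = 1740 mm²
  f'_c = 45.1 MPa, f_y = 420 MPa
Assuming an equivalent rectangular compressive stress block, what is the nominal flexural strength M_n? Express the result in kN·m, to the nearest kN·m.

M_n ≈ 331 kN·m

T = A_s f_y = 1740 × 420 = 730800 N = 730.8 kN.
From C = T: a = T/(0.85 f'_c b) = 730800/(0.85 × 45.1 × 435) = 43.82 mm.
M_n = T(d − a/2) = 730.8 kN × (475 − 21.91) mm = 331.12 kN·m.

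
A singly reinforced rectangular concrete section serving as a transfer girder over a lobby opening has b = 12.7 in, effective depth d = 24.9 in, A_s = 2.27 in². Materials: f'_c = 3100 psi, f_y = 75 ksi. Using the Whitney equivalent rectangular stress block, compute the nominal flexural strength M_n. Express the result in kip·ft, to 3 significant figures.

T = A_s f_y = 2.27 × 75 = 170.25 kips.
a = T/(0.85 f'_c b) = 170.25/(0.85 × 3.1 × 12.7) = 5.087 in.
M_n = T(d − a/2) = 170.25 × (24.9 − 2.5435) = 3806.2 kip·in = 3806.2/12 = 317.18 kip·ft.

M_n ≈ 317 kip·ft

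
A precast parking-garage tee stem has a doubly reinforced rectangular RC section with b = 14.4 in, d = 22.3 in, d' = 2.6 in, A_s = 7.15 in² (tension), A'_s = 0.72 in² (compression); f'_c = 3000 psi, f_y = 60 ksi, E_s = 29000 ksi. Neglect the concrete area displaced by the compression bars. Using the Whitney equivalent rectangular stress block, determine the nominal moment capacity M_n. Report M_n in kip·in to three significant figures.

M_n ≈ 7430 kip·in

Assume both steels yield.
a = (A_s − A'_s) f_y/(0.85 f'_c b) = (7.15 − 0.72) × 60/(0.85 × 3 × 14.4) = 10.507 in.
c = a/β₁ = 10.507/0.85 = 12.361 in; ε'_s = 0.003(c − d')/c = 0.0024 ≥ ε_y = 0.0021, so the compression steel yields.
M_n = (A_s − A'_s) f_y (d − a/2) + A'_s f_y (d − d') = 385.8 × (22.3 − 5.2535) + 43.2 × (22.3 − 2.6) = 6576.5 + 851.0 = 7427.5 kip·in.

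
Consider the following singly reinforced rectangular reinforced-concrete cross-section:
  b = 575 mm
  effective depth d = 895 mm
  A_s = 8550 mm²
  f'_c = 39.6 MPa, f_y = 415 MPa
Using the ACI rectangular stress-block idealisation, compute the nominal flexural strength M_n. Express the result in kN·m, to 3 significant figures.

T = A_s f_y = 8550 × 415 = 3548250 N = 3548.25 kN.
From C = T: a = T/(0.85 f'_c b) = 3548250/(0.85 × 39.6 × 575) = 183.33 mm.
M_n = T(d − a/2) = 3548.25 kN × (895 − 91.665) mm = 2850.43 kN·m.

M_n ≈ 2850 kN·m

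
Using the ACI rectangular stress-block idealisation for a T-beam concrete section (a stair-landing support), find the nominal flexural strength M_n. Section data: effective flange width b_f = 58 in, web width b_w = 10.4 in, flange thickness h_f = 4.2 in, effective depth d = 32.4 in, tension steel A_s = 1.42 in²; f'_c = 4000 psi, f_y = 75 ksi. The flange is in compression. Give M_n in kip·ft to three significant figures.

M_n ≈ 285 kip·ft

Tension: T = A_s f_y = 1.42 × 75 = 106.5 kips.
Try a within the flange: a = T/(0.85 f'_c b_f) = 106.5/(0.85 × 4 × 58) = 0.540 in.
Since a = 0.540 ≤ h_f = 4.2 in, the stress block lies entirely in the flange; analyse as a rectangular beam of width b_f.
M_n = T(d − a/2) = 106.5 × (32.4 − 0.27) = 3421.8 kip·in.
M_n = 3421.8/12 = 285.15 kip·ft.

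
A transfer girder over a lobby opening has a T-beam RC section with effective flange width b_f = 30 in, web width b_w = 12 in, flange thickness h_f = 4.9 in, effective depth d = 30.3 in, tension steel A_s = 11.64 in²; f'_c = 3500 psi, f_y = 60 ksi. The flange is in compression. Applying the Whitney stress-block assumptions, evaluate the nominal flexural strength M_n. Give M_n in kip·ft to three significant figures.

M_n ≈ 1490 kip·ft

Tension: T = A_s f_y = 11.64 × 60 = 698.4 kips.
Try a within the flange: a = T/(0.85 f'_c b_f) = 698.4/(0.85 × 3.5 × 30) = 7.825 in.
a = 7.825 > h_f = 4.9 in: the block extends into the web. Split into flange-overhang and web parts.
C_f = 0.85 f'_c (b_f − b_w) h_f = 0.85 × 3.5 × (30 − 12) × 4.9 = 262.4 kips.
Remaining web compression depth: a_w = (T − C_f)/(0.85 f'_c b_w) = (698.4 − 262.4)/(0.85 × 3.5 × 12) = 12.213 in.
M_n = C_f(d − h_f/2) + (T − C_f)(d − a_w/2) = 262.4 × (30.3 − 2.45) + 436 × (30.3 − 6.1065) = 7307.8 + 10548.4 = 17856.2 kip·in.
M_n = 17856.2/12 = 1488.02 kip·ft.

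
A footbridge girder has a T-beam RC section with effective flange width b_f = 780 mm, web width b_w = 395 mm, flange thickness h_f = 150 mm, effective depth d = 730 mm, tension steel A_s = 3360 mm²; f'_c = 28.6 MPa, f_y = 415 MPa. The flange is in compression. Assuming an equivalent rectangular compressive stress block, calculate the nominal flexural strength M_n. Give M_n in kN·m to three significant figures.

M_n ≈ 967 kN·m

Tension: T = A_s f_y = 3360 × 415 = 1394400 N.
Try a within the flange: a = T/(0.85 f'_c b_f) = 1394400/(0.85 × 28.6 × 780) = 73.54 mm.
Since a = 73.54 ≤ h_f = 150 mm, the stress block lies entirely in the flange; analyse as a rectangular beam of width b_f.
M_n = T(d − a/2) = 1394400 × (730 − 36.77) = 966.64 × 10⁶ N·mm.
M_n = 966.64 kN·m.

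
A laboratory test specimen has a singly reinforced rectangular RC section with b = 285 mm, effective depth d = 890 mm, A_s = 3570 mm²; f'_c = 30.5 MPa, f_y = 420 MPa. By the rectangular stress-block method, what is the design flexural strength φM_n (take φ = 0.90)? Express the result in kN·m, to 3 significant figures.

T = A_s f_y = 3570 × 420 = 1499400 N = 1499.4 kN.
From C = T: a = T/(0.85 f'_c b) = 1499400/(0.85 × 30.5 × 285) = 202.93 mm.
M_n = T(d − a/2) = 1499.4 kN × (890 − 101.465) mm = 1182.33 kN·m.
φM_n = 0.90 × 1182.33 = 1064.10 kN·m.

φM_n ≈ 1060 kN·m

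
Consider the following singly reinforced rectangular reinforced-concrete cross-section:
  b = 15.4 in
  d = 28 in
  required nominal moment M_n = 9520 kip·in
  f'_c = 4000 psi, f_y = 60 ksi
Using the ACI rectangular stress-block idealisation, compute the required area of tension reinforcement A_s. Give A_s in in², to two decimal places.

A_s ≈ 6.54 in²

From M_n = 0.85 f'_c a b (d − a/2):
a = d − √(d² − 2M_n/(0.85 f'_c b)) = 28 − √(28² − 2 × 9520/(0.85 × 4 × 15.4)) = 7.497 in.
A_s = 0.85 f'_c a b / f_y = 0.85 × 4 × 7.497 × 15.4 / 60 = 6.542 in².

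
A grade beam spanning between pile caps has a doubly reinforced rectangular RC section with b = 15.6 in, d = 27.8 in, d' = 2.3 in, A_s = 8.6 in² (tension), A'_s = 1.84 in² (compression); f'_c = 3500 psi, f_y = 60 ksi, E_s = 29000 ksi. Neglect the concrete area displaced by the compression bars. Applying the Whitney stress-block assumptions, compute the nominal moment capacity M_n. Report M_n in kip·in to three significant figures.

M_n ≈ 12300 kip·in

Assume both steels yield.
a = (A_s − A'_s) f_y/(0.85 f'_c b) = (8.6 − 1.84) × 60/(0.85 × 3.5 × 15.6) = 8.739 in.
c = a/β₁ = 8.739/0.85 = 10.281 in; ε'_s = 0.003(c − d')/c = 0.0023 ≥ ε_y = 0.0021, so the compression steel yields.
M_n = (A_s − A'_s) f_y (d − a/2) + A'_s f_y (d − d') = 405.6 × (27.8 − 4.3695) + 110.4 × (27.8 − 2.3) = 9503.4 + 2815.2 = 12318.6 kip·in.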